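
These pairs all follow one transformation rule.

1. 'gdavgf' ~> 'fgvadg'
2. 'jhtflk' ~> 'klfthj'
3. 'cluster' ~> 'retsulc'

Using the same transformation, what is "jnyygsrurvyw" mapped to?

wyvrursgyynj

Rule — reverse the string.
Doing the same to "jnyygsrurvyw": "wyvrursgyynj".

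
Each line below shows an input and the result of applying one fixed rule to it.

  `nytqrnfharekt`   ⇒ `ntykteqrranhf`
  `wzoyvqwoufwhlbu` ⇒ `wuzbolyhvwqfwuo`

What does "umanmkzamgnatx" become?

uxmtaannmgkmza

The transformation: take characters alternately from the front and the back (1st, last, 2nd, 2nd-last, ...).
"umanmkzamgnatx" → "uxmtaannmgkmza".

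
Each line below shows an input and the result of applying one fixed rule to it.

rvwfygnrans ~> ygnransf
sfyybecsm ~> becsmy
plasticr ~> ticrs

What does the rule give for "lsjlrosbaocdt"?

rosbaocdtl

The pattern: delete the first 3 characters, then move the first character to the end.
Working it through for "lsjlrosbaocdt": intermediate "lrosbaocdt", final "rosbaocdtl".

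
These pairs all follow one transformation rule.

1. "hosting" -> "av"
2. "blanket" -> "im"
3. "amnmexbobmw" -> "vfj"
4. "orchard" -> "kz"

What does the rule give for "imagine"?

iv

The pattern: shift every letter 8 places forward in the alphabet (wrapping around), then keep one character in every 3, starting at position 3 (positions 3rd, 6th, 9th, ...).
For "imagine" the result is "iv".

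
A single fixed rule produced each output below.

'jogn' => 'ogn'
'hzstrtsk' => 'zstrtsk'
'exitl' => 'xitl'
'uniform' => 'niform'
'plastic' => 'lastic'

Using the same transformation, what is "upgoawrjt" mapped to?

What's happening: delete the first character.
Applying that to "upgoawrjt" gives "pgoawrjt".

pgoawrjt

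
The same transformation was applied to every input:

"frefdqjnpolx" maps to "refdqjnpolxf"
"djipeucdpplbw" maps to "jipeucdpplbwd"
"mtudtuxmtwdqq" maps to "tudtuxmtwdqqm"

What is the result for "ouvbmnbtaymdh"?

uvbmnbtaymdho

The pattern: move the first character to the end.
Applying that to "ouvbmnbtaymdh" gives "uvbmnbtaymdho".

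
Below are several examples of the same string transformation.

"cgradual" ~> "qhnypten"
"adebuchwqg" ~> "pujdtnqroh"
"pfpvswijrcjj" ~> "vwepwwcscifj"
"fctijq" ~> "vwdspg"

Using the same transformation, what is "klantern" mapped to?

greaxyna

Each output is the input with this applied: swap the front and back halves of the string, then shift every letter 13 places forward in the alphabet (wrapping around) — i.e. ROT13.
Applying that to "klantern" gives "greaxyna".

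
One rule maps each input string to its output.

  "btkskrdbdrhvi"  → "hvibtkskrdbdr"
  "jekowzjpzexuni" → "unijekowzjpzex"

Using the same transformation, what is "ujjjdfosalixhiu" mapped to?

hiuujjjdfosalix

Looking at the pairs, the operation is to move the last 3 characters to the front (rotate right by 3).
So "ujjjdfosalixhiu" becomes "hiuujjjdfosalix".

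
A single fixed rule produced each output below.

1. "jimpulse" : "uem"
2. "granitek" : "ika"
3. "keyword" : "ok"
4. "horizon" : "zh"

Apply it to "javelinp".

lpv

Each output is the input with this applied: move the first 3 characters to the end (rotate left by 3), then keep one character in every 3, starting at position 2 (positions 2nd, 5th, 8th, ...).
Starting from "javelinp": after the first operation, "elinpjav"; after the second, "lpv".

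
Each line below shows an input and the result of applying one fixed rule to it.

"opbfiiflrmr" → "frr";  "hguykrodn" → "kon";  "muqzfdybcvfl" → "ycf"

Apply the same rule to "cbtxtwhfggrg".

The rule is to keep every other character starting from the first (positions 1st, 3rd, 5th, ...), then keep only the last 3 characters.
"cbtxtwhfggrg" → "hgr".

hgr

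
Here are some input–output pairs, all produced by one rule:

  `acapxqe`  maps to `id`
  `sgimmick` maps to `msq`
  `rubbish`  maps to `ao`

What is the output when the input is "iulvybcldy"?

aer

Each output is the input with this applied: keep one character in every 3, starting at position 2 (positions 2nd, 5th, 8th, ...), then shift every letter 6 places forward in the alphabet (wrapping around).
"iulvybcldy" → "aer".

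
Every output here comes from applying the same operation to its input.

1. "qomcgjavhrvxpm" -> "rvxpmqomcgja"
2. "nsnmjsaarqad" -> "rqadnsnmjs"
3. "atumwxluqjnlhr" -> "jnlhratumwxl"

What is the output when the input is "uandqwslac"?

The rule is to swap the front and back halves of the string, then delete the first 2 characters.
For "uandqwslac" the result is "lacuandq".

lacuandq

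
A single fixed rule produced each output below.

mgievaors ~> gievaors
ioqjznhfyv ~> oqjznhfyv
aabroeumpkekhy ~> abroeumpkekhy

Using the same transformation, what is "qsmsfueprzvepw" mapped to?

Rule — delete the first character.
Doing the same to "qsmsfueprzvepw": "smsfueprzvepw".

smsfueprzvepw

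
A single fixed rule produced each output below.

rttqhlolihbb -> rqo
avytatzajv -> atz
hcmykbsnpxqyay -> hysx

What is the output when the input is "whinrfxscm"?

The transformation: keep one character in every 3, starting at position 1 (positions 1st, 4th, 7th, ...), then delete the last character.
Working it through for "whinrfxscm": intermediate "wnxm", final "wnx".
(Check on "rttqhlolihbb": → "rqoh" → "rqo" ✓)

wnx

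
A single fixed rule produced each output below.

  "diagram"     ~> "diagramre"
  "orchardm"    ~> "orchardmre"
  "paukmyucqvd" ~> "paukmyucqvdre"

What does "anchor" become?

anchorre

Rule — append "re".
Applying that to "anchor" gives "anchorre".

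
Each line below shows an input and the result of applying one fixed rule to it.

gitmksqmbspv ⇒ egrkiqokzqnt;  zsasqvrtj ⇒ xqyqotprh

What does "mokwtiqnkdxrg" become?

The pattern: shift every letter 2 places backward in the alphabet (wrapping around).
"mokwtiqnkdxrg" → "kmiurgolibvpe".

kmiurgolibvpe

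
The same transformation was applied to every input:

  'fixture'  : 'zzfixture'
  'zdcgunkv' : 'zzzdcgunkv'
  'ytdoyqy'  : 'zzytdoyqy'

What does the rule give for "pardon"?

Rule — prepend "zz".
For "pardon" the result is "zzpardon".

zzpardon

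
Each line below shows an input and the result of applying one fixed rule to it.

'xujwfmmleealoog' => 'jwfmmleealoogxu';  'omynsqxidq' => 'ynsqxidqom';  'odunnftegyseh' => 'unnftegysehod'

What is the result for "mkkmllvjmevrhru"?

Looking at the pairs, the operation is to move the first 2 characters to the end (rotate left by 2).
So "mkkmllvjmevrhru" becomes "kmllvjmevrhrumk".

kmllvjmevrhrumk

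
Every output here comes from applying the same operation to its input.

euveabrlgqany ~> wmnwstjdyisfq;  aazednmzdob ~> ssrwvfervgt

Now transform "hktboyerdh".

zcltgqwjvz

Looking at the pairs, the operation is to shift every letter 8 places backward in the alphabet (wrapping around).
On "hktboyerdh" that produces "zcltgqwjvz".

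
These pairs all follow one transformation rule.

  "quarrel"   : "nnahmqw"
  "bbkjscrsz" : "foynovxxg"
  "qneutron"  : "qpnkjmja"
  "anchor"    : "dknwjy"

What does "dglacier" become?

The pattern: shift every letter 4 places backward in the alphabet (wrapping around), then move the first 3 characters to the end (rotate left by 3).
Applying both steps to "dglacier": "zchwyean", then "wyeanzch".

wyeanzch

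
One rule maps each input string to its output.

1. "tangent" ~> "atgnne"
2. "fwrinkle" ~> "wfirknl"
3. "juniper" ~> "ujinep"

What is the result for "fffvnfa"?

The pattern: delete the last character, then swap each adjacent pair of characters (1↔2, 3↔4, ...).
Working it through for "fffvnfa": intermediate "fffvnf", final "ffvffn".

ffvffn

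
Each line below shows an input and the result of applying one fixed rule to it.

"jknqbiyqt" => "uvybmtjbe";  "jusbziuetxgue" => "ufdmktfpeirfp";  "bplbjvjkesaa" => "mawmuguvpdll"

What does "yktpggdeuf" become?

In each case the input is transformed by: shift every letter 11 places forward in the alphabet (wrapping around).
"yktpggdeuf" → "jvearropfq".

jvearropfq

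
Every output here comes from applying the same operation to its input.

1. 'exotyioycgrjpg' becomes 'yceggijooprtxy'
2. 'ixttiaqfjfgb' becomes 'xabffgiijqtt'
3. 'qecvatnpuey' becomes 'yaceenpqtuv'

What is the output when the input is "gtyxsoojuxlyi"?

What's happening: sort the characters into alphabetical order, then move the last character to the front.
On "gtyxsoojuxlyi": the first step gives "gijloostuxxyy", and the second then gives "ygijloostuxxy".

ygijloostuxxy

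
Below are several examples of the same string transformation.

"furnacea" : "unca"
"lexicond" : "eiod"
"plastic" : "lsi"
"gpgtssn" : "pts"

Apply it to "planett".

lnt

In each case the input is transformed by: keep every other character starting from the second (positions 2nd, 4th, 6th, ...).
Applying that to "planett" gives "lnt".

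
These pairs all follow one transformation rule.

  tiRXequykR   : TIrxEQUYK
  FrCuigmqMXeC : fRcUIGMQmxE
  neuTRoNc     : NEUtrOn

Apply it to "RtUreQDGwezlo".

rTuREqdgWEZL

Each output is the input with this applied: flip the case of every letter, then delete the last character.
For "RtUreQDGwezlo", step one produces "rTuREqdgWEZLO"; step two turns that into "rTuREqdgWEZL".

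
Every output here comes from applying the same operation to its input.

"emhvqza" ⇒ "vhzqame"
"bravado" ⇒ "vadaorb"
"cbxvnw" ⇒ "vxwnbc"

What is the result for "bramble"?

In each case the input is transformed by: swap each adjacent pair of characters (1↔2, 3↔4, ...), then move the first 2 characters to the end (rotate left by 2).
On "bramble": the first step gives "rbmalbe", and the second then gives "malberb".

malberb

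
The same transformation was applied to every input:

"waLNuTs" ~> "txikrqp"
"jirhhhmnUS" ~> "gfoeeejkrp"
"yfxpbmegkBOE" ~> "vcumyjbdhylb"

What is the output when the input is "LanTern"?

ixkqbok

The transformation: shift every letter 3 places backward in the alphabet (wrapping around), then convert every letter to lowercase.
Working it through for "LanTern": intermediate "IxkQbok", final "ixkqbok".
(Check on "yfxpbmegkBOE": → "vcumyjbdhYLB" → "vcumyjbdhylb" ✓)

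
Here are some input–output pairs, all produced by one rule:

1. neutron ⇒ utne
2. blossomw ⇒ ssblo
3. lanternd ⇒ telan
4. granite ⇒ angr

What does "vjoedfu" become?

oevj

Each output is the input with this applied: delete the last 3 characters, then move the last 2 characters to the front (rotate right by 2).
For "vjoedfu", step one produces "vjoe"; step two turns that into "oevj".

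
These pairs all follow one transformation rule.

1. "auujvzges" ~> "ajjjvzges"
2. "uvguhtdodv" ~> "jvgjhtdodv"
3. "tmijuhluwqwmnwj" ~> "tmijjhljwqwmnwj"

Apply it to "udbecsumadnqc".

Each output is the input with this applied: replace every "u" with "j".
So "udbecsumadnqc" becomes "jdbecsjmadnqc".

jdbecsjmadnqc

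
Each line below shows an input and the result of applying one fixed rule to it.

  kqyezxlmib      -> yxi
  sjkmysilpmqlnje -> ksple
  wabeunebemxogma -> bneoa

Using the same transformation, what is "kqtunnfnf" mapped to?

What's happening: keep one character in every 3, starting at position 3 (positions 3rd, 6th, 9th, ...).
So "kqtunnfnf" becomes "tnf".

tnf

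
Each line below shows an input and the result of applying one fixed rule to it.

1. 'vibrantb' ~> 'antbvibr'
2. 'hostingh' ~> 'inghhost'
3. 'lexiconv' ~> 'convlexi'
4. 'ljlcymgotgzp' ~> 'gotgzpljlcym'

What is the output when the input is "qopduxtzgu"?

The transformation: swap the front and back halves of the string.
Doing the same to "qopduxtzgu": "xtzguqopdu".

xtzguqopdu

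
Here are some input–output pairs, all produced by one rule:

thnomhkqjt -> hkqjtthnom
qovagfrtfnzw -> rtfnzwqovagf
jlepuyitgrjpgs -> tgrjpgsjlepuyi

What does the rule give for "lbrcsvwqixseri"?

qixserilbrcsvw

The rule is to swap the front and back halves of the string.
"lbrcsvwqixseri" → "qixserilbrcsvw".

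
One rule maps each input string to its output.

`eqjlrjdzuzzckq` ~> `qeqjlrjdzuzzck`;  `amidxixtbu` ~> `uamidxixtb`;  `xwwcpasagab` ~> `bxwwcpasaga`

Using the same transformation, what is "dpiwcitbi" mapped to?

idpiwcitb

Rule — move the last character to the front.
Doing the same to "dpiwcitbi": "idpiwcitb".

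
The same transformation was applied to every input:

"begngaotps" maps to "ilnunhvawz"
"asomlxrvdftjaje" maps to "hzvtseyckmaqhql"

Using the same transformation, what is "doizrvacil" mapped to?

kvpgychjps

The pattern: shift every letter 7 places forward in the alphabet (wrapping around).
"doizrvacil" → "kvpgychjps".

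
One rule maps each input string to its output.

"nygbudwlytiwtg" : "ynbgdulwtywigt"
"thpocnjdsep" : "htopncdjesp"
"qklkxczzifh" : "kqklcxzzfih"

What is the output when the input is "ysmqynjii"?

syqmnyiji

The pattern: swap each adjacent pair of characters (1↔2, 3↔4, ...).
On "ysmqynjii" that produces "syqmnyiji".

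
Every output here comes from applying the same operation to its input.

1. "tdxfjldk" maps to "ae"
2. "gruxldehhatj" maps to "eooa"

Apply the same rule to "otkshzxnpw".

aoeu

The pattern: shift every letter 7 places forward in the alphabet (wrapping around), then keep only the vowels.
Applying both steps to "otkshzxnpw": "varzogeuwd", then "aoeu".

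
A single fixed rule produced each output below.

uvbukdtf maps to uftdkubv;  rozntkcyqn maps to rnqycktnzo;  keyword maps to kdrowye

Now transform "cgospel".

The transformation: move the first character to the end, then reverse the string.
"cgospel" → "gospelc" → "clepsog".

clepsog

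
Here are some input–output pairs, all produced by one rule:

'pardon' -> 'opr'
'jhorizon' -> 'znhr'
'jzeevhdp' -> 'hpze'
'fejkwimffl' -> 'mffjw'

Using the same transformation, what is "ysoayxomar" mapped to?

The transformation: swap the front and back halves of the string, then keep every other character starting from the second (positions 2nd, 4th, 6th, ...).
"ysoayxomar" → "oayoy".

oayoy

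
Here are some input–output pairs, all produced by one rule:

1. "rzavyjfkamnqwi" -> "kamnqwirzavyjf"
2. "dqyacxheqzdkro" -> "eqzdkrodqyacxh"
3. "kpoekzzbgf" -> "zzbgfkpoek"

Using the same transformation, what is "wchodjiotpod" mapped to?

Rule — swap the front and back halves of the string.
Applying that to "wchodjiotpod" gives "iotpodwchodj".

iotpodwchodj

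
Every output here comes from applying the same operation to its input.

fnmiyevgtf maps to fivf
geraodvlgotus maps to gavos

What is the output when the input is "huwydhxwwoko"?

hyxo

The transformation: keep one character in every 3, starting at position 1 (positions 1st, 4th, 7th, ...).
Applying that to "huwydhxwwoko" gives "hyxo".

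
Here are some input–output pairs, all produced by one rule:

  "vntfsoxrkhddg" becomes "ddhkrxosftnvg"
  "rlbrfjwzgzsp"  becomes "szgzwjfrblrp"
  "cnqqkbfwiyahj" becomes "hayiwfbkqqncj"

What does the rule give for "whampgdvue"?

Looking at the pairs, the operation is to reverse the string, then move the first character to the end.
On "whampgdvue": the first step gives "euvdgpmahw", and the second then gives "uvdgpmahwe".

uvdgpmahwe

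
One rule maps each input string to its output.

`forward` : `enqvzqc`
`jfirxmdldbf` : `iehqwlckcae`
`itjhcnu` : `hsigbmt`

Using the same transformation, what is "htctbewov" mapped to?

gsbsadvnu

Rule — shift every letter 1 place backward in the alphabet (wrapping around).
For "htctbewov" the result is "gsbsadvnu".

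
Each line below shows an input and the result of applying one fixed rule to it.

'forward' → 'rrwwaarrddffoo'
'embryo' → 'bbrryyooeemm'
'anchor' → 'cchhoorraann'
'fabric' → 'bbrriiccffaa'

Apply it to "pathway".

The transformation: move the first 2 characters to the end (rotate left by 2), then double every character.
Starting from "pathway": after the first operation, "thwaypa"; after the second, "tthhwwaayyppaa".
(Check on "forward": → "rwardfo" → "rrwwaarrddffoo" ✓)

tthhwwaayyppaa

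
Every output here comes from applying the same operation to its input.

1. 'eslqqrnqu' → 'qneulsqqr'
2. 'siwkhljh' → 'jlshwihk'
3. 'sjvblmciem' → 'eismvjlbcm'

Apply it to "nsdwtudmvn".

Rule — move the last 3 characters to the front (rotate right by 3), then swap each adjacent pair of characters (1↔2, 3↔4, ...).
For "nsdwtudmvn", step one produces "mvnnsdwtud"; step two turns that into "vmnndstwdu".
(Check on "sjvblmciem": → "iemsjvblmc" → "eismvjlbcm" ✓)

vmnndstwdu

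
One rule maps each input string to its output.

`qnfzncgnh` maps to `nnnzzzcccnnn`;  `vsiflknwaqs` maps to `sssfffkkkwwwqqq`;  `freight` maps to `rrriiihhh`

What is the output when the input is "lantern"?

aaatttrrr

Each output is the input with this applied: keep every other character starting from the second (positions 2nd, 4th, 6th, ...), then repeat every character 3 times.
On "lantern": the first step gives "atr", and the second then gives "aaatttrrr".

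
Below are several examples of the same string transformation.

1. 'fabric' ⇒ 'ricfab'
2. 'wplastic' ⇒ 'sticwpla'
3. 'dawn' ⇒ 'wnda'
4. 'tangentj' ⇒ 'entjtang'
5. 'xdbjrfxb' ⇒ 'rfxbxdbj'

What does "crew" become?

Rule — swap the front and back halves of the string.
So "crew" becomes "ewcr".

ewcr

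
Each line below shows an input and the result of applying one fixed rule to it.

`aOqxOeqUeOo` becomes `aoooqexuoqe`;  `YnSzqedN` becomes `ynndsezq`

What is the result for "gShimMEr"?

In each case the input is transformed by: take characters alternately from the front and the back (1st, last, 2nd, 2nd-last, ...), then convert every letter to lowercase.
For "gShimMEr" the result is "grsehmim".

grsehmim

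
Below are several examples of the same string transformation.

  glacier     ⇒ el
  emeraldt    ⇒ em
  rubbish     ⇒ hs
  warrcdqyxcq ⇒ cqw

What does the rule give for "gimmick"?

im

In each case the input is transformed by: sort the characters into alphabetical order, then keep one character in every 3, starting at position 3 (positions 3rd, 6th, 9th, ...).
Applying both steps to "gimmick": "cgiikmm", then "im".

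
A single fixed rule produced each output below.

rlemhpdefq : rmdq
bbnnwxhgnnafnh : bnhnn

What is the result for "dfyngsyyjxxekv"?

dnyxk

The transformation: keep one character in every 3, starting at position 1 (positions 1st, 4th, 7th, ...).
So "dfyngsyyjxxekv" becomes "dnyxk".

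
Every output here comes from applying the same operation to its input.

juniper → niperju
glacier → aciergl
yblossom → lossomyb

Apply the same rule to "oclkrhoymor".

lkrhoymoroc

Looking at the pairs, the operation is to move the first 2 characters to the end (rotate left by 2).
On "oclkrhoymor" that produces "lkrhoymoroc".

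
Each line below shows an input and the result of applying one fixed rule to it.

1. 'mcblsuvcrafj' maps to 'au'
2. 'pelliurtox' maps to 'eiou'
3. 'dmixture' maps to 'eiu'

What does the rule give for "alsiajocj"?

Each output is the input with this applied: sort the characters into alphabetical order, then keep only the vowels.
On "alsiajocj": the first step gives "aacijjlos", and the second then gives "aaio".
(Check on "mcblsuvcrafj": → "abccfjlmrsuv" → "au" ✓)

aaio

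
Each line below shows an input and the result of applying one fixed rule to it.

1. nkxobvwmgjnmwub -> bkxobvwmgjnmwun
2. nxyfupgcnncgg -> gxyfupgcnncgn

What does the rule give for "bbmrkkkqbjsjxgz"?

zbmrkkkqbjsjxgb

In each case the input is transformed by: swap the first and last characters.
On "bbmrkkkqbjsjxgz" that produces "zbmrkkkqbjsjxgb".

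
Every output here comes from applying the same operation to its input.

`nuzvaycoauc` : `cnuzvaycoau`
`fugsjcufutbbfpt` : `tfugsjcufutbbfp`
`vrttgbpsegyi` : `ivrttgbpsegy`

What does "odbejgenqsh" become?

What's happening: move the last character to the front.
"odbejgenqsh" → "hodbejgenqs".

hodbejgenqs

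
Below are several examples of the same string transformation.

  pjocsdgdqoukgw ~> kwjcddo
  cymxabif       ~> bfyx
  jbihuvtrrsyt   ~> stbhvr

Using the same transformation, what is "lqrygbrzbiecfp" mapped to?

Each output is the input with this applied: move the last 3 characters to the front (rotate right by 3), then keep every other character starting from the first (positions 1st, 3rd, 5th, ...).
"lqrygbrzbiecfp" → "cfplqrygbrzbie" → "cpqybzi".
(Check on "pjocsdgdqoukgw": → "kgwpjocsdgdqou" → "kwjcddo" ✓)

cpqybzi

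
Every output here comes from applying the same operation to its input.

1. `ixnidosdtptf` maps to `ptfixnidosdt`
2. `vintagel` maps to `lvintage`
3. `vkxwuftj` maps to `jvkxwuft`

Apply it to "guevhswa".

Rule — swap the front and back halves of the string, then move the first 3 characters to the end (rotate left by 3).
For "guevhswa", step one produces "hswaguev"; step two turns that into "aguevhsw".

aguevhsw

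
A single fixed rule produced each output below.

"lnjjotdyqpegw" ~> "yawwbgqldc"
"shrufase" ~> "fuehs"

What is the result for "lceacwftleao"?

Looking at the pairs, the operation is to shift every letter 13 places forward in the alphabet (wrapping around) — i.e. ROT13, then delete the last 3 characters.
Doing the same to "lceacwftleao": "yprnpjsgy".

yprnpjsgy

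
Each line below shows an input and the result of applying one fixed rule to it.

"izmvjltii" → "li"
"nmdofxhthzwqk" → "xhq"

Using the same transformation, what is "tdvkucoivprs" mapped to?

cvs

Looking at the pairs, the operation is to keep one character in every 3, starting at position 3 (positions 3rd, 6th, 9th, ...), then delete the first character.
"tdvkucoivprs" → "vcvs" → "cvs".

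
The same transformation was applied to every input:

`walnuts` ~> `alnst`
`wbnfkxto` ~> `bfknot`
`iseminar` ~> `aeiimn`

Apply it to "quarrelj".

aejlqr

The rule is to sort the characters into alphabetical order, then delete the last 2 characters.
Starting from "quarrelj": after the first operation, "aejlqrru"; after the second, "aejlqr".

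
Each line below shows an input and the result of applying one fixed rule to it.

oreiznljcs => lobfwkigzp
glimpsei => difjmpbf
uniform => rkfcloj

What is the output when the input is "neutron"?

kbrqolk

The rule is to shift every letter 3 places backward in the alphabet (wrapping around).
Applying that to "neutron" gives "kbrqolk".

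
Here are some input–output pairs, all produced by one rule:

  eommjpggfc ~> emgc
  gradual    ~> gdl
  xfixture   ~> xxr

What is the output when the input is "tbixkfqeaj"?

txqj

Rule — keep one character in every 3, starting at position 1 (positions 1st, 4th, 7th, ...).
Doing the same to "tbixkfqeaj": "txqj".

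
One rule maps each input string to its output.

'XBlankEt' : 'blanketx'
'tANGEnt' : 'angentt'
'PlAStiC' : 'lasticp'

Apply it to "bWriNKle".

wrinkleb

In each case the input is transformed by: move the first character to the end, then convert every letter to lowercase.
For "bWriNKle", step one produces "WriNKleb"; step two turns that into "wrinkleb".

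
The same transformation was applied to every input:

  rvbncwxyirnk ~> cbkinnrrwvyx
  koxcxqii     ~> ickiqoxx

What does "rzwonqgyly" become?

Rule — sort the characters into alphabetical order, then swap each adjacent pair of characters (1↔2, 3↔4, ...).
Applying both steps to "rzwonqgyly": "glnoqrwyyz", then "lgonrqywzy".

lgonrqywzy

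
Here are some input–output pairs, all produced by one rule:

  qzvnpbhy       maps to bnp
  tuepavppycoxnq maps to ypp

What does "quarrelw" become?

The transformation: take characters alternately from the front and the back (1st, last, 2nd, 2nd-last, ...), then keep only the last 3 characters.
Starting from "quarrelw": after the first operation, "qwulaerr"; after the second, "err".

err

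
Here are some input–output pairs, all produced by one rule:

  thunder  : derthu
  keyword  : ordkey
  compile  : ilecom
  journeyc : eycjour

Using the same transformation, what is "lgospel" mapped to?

Each output is the input with this applied: move the last 3 characters to the front (rotate right by 3), then delete the last character.
Starting from "lgospel": after the first operation, "pellgos"; after the second, "pellgo".

pellgo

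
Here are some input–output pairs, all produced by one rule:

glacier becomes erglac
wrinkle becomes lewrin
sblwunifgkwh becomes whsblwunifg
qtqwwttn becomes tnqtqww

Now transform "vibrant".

ntvibr

The pattern: move the last 3 characters to the front (rotate right by 3), then delete the first character.
Applying both steps to "vibrant": "antvibr", then "ntvibr".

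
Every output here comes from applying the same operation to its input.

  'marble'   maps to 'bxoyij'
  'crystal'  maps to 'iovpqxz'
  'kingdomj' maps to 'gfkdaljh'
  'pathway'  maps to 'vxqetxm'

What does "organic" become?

zodxkfl

Each output is the input with this applied: swap the first and last characters, then shift every letter 3 places backward in the alphabet (wrapping around).
"organic" → "zodxkfl".
(Check on "kingdomj": → "jingdomk" → "gfkdaljh" ✓)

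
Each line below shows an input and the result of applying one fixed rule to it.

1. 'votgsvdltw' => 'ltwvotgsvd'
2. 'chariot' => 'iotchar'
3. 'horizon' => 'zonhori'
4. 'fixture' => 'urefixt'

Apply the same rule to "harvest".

estharv

What's happening: move the last 3 characters to the front (rotate right by 3).
"harvest" → "estharv".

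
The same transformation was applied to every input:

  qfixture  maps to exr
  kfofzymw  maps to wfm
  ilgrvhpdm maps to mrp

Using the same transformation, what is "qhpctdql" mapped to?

The transformation: swap the first and last characters, then keep one character in every 3, starting at position 1 (positions 1st, 4th, 7th, ...).
Applying both steps to "qhpctdql": "lhpctdqq", then "lcq".

lcq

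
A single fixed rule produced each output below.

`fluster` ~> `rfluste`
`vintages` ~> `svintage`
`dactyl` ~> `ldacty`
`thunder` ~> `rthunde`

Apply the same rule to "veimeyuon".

nveimeyuo

In each case the input is transformed by: move the last character to the front.
"veimeyuon" → "nveimeyuo".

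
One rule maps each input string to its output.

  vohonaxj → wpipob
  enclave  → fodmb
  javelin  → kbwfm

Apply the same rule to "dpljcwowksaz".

eqmkdxpxlt

The rule is to shift every letter 1 place forward in the alphabet (wrapping around), then delete the last 2 characters.
Applying both steps to "dpljcwowksaz": "eqmkdxpxltba", then "eqmkdxpxlt".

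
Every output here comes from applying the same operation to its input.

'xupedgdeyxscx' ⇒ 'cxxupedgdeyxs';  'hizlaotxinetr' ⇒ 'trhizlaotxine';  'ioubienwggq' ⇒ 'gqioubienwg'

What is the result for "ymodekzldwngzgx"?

gxymodekzldwngz

In each case the input is transformed by: move the last 2 characters to the front (rotate right by 2).
"ymodekzldwngzgx" → "gxymodekzldwngz".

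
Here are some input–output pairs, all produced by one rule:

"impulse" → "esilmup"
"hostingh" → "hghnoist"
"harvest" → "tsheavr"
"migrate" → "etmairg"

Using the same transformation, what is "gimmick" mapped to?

In each case the input is transformed by: move the last character to the front, then take characters alternately from the front and the back (1st, last, 2nd, 2nd-last, ...).
Starting from "gimmick": after the first operation, "kgimmic"; after the second, "kcgiimm".

kcgiimm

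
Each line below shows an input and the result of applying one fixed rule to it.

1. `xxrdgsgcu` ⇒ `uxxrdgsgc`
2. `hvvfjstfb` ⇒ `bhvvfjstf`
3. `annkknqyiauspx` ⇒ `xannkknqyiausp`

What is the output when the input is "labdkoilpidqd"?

dlabdkoilpidq

The pattern: move the last character to the front.
"labdkoilpidqd" → "dlabdkoilpidq".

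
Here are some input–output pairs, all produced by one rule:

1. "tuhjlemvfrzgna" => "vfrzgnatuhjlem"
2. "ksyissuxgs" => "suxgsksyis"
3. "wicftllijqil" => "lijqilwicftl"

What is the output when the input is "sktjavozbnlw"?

What's happening: swap the front and back halves of the string.
Applying that to "sktjavozbnlw" gives "ozbnlwsktjav".

ozbnlwsktjav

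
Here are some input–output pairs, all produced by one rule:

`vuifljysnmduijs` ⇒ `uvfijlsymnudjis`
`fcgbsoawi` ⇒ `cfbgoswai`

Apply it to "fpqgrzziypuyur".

The transformation: swap each adjacent pair of characters (1↔2, 3↔4, ...).
On "fpqgrzziypuyur" that produces "pfgqzrizpyyuru".

pfgqzrizpyyuru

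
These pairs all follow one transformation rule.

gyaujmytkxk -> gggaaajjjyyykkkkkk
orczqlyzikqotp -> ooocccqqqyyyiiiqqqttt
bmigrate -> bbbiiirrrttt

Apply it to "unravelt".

Each output is the input with this applied: keep every other character starting from the first (positions 1st, 3rd, 5th, ...), then repeat every character 3 times.
Working it through for "unravelt": intermediate "urvl", final "uuurrrvvvlll".

uuurrrvvvlll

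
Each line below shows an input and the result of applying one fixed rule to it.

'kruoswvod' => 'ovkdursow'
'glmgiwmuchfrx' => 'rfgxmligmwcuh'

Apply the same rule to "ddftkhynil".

indlfdktyh

What's happening: move the last 3 characters to the front (rotate right by 3), then swap each adjacent pair of characters (1↔2, 3↔4, ...).
On "ddftkhynil": the first step gives "nilddftkhy", and the second then gives "indlfdktyh".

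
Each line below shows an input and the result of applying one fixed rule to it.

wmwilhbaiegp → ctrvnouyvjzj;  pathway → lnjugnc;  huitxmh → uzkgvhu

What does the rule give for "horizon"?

Rule — reverse the string, then shift every letter 13 places forward in the alphabet (wrapping around) — i.e. ROT13.
On "horizon": the first step gives "noziroh", and the second then gives "abmvebu".

abmvebu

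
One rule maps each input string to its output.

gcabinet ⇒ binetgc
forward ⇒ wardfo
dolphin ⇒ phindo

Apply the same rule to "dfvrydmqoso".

rydmqosodf

Rule — move the first 2 characters to the end (rotate left by 2), then delete the first character.
On "dfvrydmqoso": the first step gives "vrydmqosodf", and the second then gives "rydmqosodf".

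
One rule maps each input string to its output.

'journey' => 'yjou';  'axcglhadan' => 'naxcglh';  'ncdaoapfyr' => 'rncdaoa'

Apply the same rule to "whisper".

rwhi

The rule is to move the last character to the front, then delete the last 3 characters.
Starting from "whisper": after the first operation, "rwhispe"; after the second, "rwhi".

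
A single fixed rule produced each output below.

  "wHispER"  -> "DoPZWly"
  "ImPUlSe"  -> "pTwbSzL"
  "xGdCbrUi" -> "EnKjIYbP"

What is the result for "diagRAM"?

KPHNyht

The pattern: flip the case of every letter, then shift every letter 7 places forward in the alphabet (wrapping around).
Applying both steps to "diagRAM": "DIAGram", then "KPHNyht".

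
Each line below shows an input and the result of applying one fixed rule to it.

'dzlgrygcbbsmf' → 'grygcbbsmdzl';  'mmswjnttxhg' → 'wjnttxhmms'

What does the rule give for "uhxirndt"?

The transformation: delete the last character, then move the first 3 characters to the end (rotate left by 3).
Applying both steps to "uhxirndt": "uhxirnd", then "irnduhx".

irnduhx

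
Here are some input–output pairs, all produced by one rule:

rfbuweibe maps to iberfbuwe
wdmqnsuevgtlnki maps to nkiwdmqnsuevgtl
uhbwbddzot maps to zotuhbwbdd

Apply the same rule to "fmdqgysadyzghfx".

hfxfmdqgysadyzg

The transformation: move the last 3 characters to the front (rotate right by 3).
For "fmdqgysadyzghfx" the result is "hfxfmdqgysadyzg".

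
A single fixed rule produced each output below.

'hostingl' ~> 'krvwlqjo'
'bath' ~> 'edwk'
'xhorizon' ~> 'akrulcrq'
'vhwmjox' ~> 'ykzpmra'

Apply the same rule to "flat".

iodw

Rule — shift every letter 3 places forward in the alphabet (wrapping around).
So "flat" becomes "iodw".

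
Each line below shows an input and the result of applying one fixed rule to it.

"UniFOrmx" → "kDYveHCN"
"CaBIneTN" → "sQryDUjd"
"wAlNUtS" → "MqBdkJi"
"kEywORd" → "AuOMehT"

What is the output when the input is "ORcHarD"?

The pattern: flip the case of every letter, then shift every letter 10 places backward in the alphabet (wrapping around).
"ORcHarD" → "orChARd" → "ehSxQHt".

ehSxQHt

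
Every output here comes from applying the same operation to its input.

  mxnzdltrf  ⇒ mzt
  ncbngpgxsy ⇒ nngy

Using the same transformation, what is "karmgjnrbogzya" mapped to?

Rule — keep one character in every 3, starting at position 1 (positions 1st, 4th, 7th, ...).
Applying that to "karmgjnrbogzya" gives "kmnoy".

kmnoy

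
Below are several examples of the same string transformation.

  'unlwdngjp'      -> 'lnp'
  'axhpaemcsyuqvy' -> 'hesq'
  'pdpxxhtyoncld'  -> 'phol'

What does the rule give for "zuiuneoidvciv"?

iedi

Looking at the pairs, the operation is to keep one character in every 3, starting at position 3 (positions 3rd, 6th, 9th, ...).
So "zuiuneoidvciv" becomes "iedi".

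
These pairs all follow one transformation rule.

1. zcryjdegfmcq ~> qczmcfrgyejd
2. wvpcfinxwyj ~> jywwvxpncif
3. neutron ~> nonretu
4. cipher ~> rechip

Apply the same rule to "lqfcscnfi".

iflnqcfsc

Rule — move the last character to the front, then take characters alternately from the front and the back (1st, last, 2nd, 2nd-last, ...).
Working it through for "lqfcscnfi": intermediate "ilqfcscnf", final "iflnqcfsc".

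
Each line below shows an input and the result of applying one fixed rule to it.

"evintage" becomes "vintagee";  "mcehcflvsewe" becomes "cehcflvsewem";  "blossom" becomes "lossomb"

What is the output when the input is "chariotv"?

hariotvc

The pattern: move the first character to the end.
On "chariotv" that produces "hariotvc".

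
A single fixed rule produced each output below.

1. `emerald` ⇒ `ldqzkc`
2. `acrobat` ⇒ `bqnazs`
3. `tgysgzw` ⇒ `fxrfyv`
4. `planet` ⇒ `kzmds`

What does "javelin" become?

The pattern: shift every letter 1 place backward in the alphabet (wrapping around), then delete the first character.
On "javelin": the first step gives "izudkhm", and the second then gives "zudkhm".

zudkhm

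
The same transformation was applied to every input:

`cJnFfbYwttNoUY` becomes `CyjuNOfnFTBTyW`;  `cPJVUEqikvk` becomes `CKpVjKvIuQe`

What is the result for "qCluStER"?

QrceLTUs

The pattern: flip the case of every letter, then take characters alternately from the front and the back (1st, last, 2nd, 2nd-last, ...).
"qCluStER" → "QrceLTUs".
(Check on "cPJVUEqikvk": → "CpjvueQIKVK" → "CKpVjKvIuQe" ✓)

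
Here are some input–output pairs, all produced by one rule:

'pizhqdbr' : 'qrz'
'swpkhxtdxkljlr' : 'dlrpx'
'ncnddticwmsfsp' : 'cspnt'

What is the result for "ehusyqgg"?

Rule — swap the front and back halves of the string, then keep one character in every 3, starting at position 1 (positions 1st, 4th, 7th, ...).
Applying both steps to "ehusyqgg": "yqggehus", then "ygu".

ygu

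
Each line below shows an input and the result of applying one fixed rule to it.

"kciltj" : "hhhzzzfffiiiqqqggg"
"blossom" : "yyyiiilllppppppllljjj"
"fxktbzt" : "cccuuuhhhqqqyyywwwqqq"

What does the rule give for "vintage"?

The pattern: shift every letter 3 places backward in the alphabet (wrapping around), then repeat every character 3 times.
"vintage" → "sfkqxdb" → "sssfffkkkqqqxxxdddbbb".

sssfffkkkqqqxxxdddbbb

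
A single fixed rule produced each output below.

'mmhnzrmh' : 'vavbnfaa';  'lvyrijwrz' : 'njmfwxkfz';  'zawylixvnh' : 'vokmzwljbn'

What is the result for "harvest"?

hofjsgv

The rule is to shift every letter 12 places backward in the alphabet (wrapping around), then swap the first and last characters.
On "harvest": the first step gives "vofjsgh", and the second then gives "hofjsgv".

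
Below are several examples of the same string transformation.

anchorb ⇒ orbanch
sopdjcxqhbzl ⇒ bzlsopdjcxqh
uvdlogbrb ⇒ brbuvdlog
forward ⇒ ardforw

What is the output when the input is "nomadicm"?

The transformation: move the last 3 characters to the front (rotate right by 3).
For "nomadicm" the result is "icmnomad".

icmnomad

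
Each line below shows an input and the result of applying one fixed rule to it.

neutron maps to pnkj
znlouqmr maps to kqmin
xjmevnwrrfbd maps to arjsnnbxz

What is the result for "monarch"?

wnyd

The transformation: delete the first 3 characters, then shift every letter 4 places backward in the alphabet (wrapping around).
For "monarch", step one produces "arch"; step two turns that into "wnyd".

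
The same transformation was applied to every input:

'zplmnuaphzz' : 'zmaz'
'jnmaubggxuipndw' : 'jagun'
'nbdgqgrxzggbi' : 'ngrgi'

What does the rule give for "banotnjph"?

In each case the input is transformed by: keep one character in every 3, starting at position 1 (positions 1st, 4th, 7th, ...).
For "banotnjph" the result is "boj".

boj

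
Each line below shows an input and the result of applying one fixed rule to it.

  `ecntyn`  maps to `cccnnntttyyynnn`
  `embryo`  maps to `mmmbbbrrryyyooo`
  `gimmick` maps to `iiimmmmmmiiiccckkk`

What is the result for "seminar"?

eeemmmiiinnnaaarrr

Each output is the input with this applied: repeat every character 3 times, then delete the first 3 characters.
For "seminar", step one produces "ssseeemmmiiinnnaaarrr"; step two turns that into "eeemmmiiinnnaaarrr".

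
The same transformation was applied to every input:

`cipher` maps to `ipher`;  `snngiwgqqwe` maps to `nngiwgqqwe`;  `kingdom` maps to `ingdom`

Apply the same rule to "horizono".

Each output is the input with this applied: delete the first character.
Applying that to "horizono" gives "orizono".

orizono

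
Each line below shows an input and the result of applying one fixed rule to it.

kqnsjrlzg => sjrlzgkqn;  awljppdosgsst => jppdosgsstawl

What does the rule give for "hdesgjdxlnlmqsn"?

The rule is to move the first 3 characters to the end (rotate left by 3).
Applying that to "hdesgjdxlnlmqsn" gives "sgjdxlnlmqsnhde".

sgjdxlnlmqsnhde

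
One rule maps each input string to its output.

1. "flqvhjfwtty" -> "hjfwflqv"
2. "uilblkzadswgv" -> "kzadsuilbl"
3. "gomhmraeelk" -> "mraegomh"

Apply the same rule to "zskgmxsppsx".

Each output is the input with this applied: delete the last 3 characters, then swap the front and back halves of the string.
Applying both steps to "zskgmxsppsx": "zskgmxsp", then "mxspzskg".
(Check on "gomhmraeelk": → "gomhmrae" → "mraegomh" ✓)

mxspzskg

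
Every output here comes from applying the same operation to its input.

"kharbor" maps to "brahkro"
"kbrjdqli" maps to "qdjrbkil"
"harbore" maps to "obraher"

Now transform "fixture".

The rule is to move the last 2 characters to the front (rotate right by 2), then reverse the string.
Applying both steps to "fixture": "refixtu", then "utxifer".

utxifer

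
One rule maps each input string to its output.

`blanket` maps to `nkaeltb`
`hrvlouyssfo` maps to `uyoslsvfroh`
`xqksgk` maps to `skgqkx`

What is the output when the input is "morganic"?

agnriocm

Looking at the pairs, the operation is to take characters alternately from the front and the back (1st, last, 2nd, 2nd-last, ...), then reverse the string.
Working it through for "morganic": intermediate "mcoirnga", final "agnriocm".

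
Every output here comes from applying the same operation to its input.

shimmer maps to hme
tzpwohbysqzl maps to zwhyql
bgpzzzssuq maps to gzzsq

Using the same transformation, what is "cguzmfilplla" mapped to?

gzflla

Looking at the pairs, the operation is to keep every other character starting from the second (positions 2nd, 4th, 6th, ...).
For "cguzmfilplla" the result is "gzflla".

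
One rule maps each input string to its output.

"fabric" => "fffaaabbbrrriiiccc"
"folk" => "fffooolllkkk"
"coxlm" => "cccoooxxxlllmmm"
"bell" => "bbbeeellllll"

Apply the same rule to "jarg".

What's happening: repeat every character 3 times.
Applying that to "jarg" gives "jjjaaarrrggg".

jjjaaarrrggg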